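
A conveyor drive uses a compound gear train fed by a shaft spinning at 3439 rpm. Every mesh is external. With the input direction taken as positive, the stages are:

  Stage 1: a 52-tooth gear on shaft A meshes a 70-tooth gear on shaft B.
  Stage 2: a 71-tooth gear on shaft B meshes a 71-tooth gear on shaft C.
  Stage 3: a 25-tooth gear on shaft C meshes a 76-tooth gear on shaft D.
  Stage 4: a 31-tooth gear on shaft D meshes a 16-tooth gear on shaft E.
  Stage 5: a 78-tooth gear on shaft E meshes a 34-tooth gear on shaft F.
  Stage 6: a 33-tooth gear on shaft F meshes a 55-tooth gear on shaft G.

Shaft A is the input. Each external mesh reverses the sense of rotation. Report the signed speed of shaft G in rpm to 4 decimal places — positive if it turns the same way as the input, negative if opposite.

Stage 1 [52T→70T]: ω = 3439.0000×52/70 = 2554.6857 rpm, dir flips to −; running = −2554.6857
Stage 2 [71T→71T]: ω = 2554.6857×71/71 = 2554.6857 rpm, dir flips to +; running = +2554.6857
Stage 3 [25T→76T]: ω = 2554.6857×25/76 = 840.3571 rpm, dir flips to −; running = −840.3571
Stage 4 [31T→16T]: ω = 840.3571×31/16 = 1628.1920 rpm, dir flips to +; running = +1628.1920
Stage 5 [78T→34T]: ω = 1628.1920×78/34 = 3735.2639 rpm, dir flips to −; running = −3735.2639
Stage 6 [33T→55T]: ω = 3735.2639×33/55 = 2241.1584 rpm, dir flips to +; running = +2241.1584

+2241.1584 rpm (same as input, |ω| = 2241.1584 rpm)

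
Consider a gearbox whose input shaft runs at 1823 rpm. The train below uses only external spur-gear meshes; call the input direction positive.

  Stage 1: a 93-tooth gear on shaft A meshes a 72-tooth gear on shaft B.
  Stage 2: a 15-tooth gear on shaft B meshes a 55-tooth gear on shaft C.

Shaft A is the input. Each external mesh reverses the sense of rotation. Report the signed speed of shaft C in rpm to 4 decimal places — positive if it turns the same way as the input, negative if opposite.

+642.1932 rpm (same as input, |ω| = 642.1932 rpm)

Stage 1 [93T→72T]: ω = 1823.0000×93/72 = 2354.7083 rpm, dir flips to −; running = −2354.7083
Stage 2 [15T→55T]: ω = 2354.7083×15/55 = 642.1932 rpm, dir flips to +; running = +642.1932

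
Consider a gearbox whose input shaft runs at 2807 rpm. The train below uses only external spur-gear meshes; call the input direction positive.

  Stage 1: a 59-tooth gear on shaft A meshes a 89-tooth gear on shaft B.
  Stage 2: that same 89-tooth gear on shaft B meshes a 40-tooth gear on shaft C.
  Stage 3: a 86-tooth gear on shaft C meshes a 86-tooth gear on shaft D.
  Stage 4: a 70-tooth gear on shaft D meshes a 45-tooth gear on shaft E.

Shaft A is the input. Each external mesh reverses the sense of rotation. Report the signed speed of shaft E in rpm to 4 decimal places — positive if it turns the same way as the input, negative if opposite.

Stage 1 [59T→89T]: ω = 2807.0000×59/89 = 1860.8202 rpm, dir flips to −; running = −1860.8202
Stage 2 [89T→40T]: ω = 1860.8202×89/40 = 4140.3250 rpm, dir flips to +; running = +4140.3250
Stage 3 [86T→86T]: ω = 4140.3250×86/86 = 4140.3250 rpm, dir flips to −; running = −4140.3250
Stage 4 [70T→45T]: ω = 4140.3250×70/45 = 6440.5056 rpm, dir flips to +; running = +6440.5056

+6440.5056 rpm (same as input, |ω| = 6440.5056 rpm)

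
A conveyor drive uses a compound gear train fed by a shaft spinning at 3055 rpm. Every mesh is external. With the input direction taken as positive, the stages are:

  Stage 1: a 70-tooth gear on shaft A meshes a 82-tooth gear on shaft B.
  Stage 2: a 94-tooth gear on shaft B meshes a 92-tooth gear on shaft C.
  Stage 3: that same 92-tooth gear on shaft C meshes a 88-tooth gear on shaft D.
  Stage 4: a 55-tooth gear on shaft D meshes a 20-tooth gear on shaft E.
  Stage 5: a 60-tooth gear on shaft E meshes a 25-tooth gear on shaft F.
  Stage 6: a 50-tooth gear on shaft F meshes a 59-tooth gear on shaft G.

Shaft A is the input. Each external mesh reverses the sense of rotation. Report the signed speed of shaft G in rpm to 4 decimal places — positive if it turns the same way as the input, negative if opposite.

Stage 1 [70T→82T]: ω = 3055.0000×70/82 = 2607.9268 rpm, dir flips to −; running = −2607.9268
Stage 2 [94T→92T]: ω = 2607.9268×94/92 = 2664.6209 rpm, dir flips to +; running = +2664.6209
Stage 3 [92T→88T]: ω = 2664.6209×92/88 = 2785.7400 rpm, dir flips to −; running = −2785.7400
Stage 4 [55T→20T]: ω = 2785.7400×55/20 = 7660.7851 rpm, dir flips to +; running = +7660.7851
Stage 5 [60T→25T]: ω = 7660.7851×60/25 = 18385.8841 rpm, dir flips to −; running = −18385.8841
Stage 6 [50T→59T]: ω = 18385.8841×50/59 = 15581.2578 rpm, dir flips to +; running = +15581.2578

+15581.2578 rpm (same as input, |ω| = 15581.2578 rpm)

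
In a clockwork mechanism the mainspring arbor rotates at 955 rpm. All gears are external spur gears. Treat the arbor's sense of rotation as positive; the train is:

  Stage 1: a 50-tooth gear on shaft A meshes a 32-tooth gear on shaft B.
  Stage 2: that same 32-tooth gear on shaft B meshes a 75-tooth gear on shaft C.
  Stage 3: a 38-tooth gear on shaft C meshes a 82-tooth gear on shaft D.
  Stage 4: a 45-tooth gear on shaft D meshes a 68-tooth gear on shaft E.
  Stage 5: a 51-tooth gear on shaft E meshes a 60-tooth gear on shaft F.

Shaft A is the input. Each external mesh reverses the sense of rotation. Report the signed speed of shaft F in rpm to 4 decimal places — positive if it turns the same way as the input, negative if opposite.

Stage 1 [50T→32T]: ω = 955.0000×50/32 = 1492.1875 rpm, dir flips to −; running = −1492.1875
Stage 2 [32T→75T]: ω = 1492.1875×32/75 = 636.6667 rpm, dir flips to +; running = +636.6667
Stage 3 [38T→82T]: ω = 636.6667×38/82 = 295.0407 rpm, dir flips to −; running = −295.0407
Stage 4 [45T→68T]: ω = 295.0407×45/68 = 195.2475 rpm, dir flips to +; running = +195.2475
Stage 5 [51T→60T]: ω = 195.2475×51/60 = 165.9604 rpm, dir flips to −; running = −165.9604

-165.9604 rpm (opposite to input, |ω| = 165.9604 rpm)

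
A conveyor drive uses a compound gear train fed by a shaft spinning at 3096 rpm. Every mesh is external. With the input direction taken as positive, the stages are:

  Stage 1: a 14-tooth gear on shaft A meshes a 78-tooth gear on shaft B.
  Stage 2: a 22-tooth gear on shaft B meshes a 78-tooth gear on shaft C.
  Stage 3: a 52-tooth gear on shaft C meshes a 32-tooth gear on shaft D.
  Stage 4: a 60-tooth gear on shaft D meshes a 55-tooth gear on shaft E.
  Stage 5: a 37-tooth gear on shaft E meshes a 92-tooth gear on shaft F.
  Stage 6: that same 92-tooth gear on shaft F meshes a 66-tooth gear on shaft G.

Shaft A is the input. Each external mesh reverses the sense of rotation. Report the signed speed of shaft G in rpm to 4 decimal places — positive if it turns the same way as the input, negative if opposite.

Stage 1 [14T→78T]: ω = 3096.0000×14/78 = 555.6923 rpm, dir flips to −; running = −555.6923
Stage 2 [22T→78T]: ω = 555.6923×22/78 = 156.7337 rpm, dir flips to +; running = +156.7337
Stage 3 [52T→32T]: ω = 156.7337×52/32 = 254.6923 rpm, dir flips to −; running = −254.6923
Stage 4 [60T→55T]: ω = 254.6923×60/55 = 277.8462 rpm, dir flips to +; running = +277.8462
Stage 5 [37T→92T]: ω = 277.8462×37/92 = 111.7425 rpm, dir flips to −; running = −111.7425
Stage 6 [92T→66T]: ω = 111.7425×92/66 = 155.7622 rpm, dir flips to +; running = +155.7622

+155.7622 rpm (same as input, |ω| = 155.7622 rpm)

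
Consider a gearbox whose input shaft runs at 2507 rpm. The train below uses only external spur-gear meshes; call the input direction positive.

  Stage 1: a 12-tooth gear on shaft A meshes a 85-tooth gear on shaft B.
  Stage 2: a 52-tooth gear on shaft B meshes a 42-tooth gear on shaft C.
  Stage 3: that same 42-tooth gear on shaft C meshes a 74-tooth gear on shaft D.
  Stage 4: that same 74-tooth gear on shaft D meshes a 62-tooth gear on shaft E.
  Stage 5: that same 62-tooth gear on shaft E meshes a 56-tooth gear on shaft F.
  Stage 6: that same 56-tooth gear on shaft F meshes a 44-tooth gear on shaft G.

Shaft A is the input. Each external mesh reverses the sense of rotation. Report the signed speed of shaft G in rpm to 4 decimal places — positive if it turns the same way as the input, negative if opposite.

Stage 1 [12T→85T]: ω = 2507.0000×12/85 = 353.9294 rpm, dir flips to −; running = −353.9294
Stage 2 [52T→42T]: ω = 353.9294×52/42 = 438.1983 rpm, dir flips to +; running = +438.1983
Stage 3 [42T→74T]: ω = 438.1983×42/74 = 248.7072 rpm, dir flips to −; running = −248.7072
Stage 4 [74T→62T]: ω = 248.7072×74/62 = 296.8440 rpm, dir flips to +; running = +296.8440
Stage 5 [62T→56T]: ω = 296.8440×62/56 = 328.6487 rpm, dir flips to −; running = −328.6487
Stage 6 [56T→44T]: ω = 328.6487×56/44 = 418.2802 rpm, dir flips to +; running = +418.2802

+418.2802 rpm (same as input, |ω| = 418.2802 rpm)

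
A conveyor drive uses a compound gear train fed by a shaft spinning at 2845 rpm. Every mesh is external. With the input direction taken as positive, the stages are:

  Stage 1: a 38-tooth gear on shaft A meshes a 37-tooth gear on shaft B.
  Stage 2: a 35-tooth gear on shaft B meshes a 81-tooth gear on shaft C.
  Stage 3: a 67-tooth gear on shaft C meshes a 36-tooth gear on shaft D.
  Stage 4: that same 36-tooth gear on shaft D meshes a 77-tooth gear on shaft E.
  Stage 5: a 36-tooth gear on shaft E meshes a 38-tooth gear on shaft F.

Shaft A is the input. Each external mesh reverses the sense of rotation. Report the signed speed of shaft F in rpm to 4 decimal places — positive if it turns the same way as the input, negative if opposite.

Stage 1 [38T→37T]: ω = 2845.0000×38/37 = 2921.8919 rpm, dir flips to −; running = −2921.8919
Stage 2 [35T→81T]: ω = 2921.8919×35/81 = 1262.5459 rpm, dir flips to +; running = +1262.5459
Stage 3 [67T→36T]: ω = 1262.5459×67/36 = 2349.7382 rpm, dir flips to −; running = −2349.7382
Stage 4 [36T→77T]: ω = 2349.7382×36/77 = 1098.5789 rpm, dir flips to +; running = +1098.5789
Stage 5 [36T→38T]: ω = 1098.5789×36/38 = 1040.7589 rpm, dir flips to −; running = −1040.7589

-1040.7589 rpm (opposite to input, |ω| = 1040.7589 rpm)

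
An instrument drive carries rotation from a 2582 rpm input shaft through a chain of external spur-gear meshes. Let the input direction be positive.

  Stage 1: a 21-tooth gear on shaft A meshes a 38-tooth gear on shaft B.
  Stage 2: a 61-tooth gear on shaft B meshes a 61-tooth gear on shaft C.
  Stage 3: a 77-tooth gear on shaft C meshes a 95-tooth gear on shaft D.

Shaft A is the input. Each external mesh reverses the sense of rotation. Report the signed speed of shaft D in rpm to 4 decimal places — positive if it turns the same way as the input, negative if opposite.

-1156.5357 rpm (opposite to input, |ω| = 1156.5357 rpm)

Stage 1 [21T→38T]: ω = 2582.0000×21/38 = 1426.8947 rpm, dir flips to −; running = −1426.8947
Stage 2 [61T→61T]: ω = 1426.8947×61/61 = 1426.8947 rpm, dir flips to +; running = +1426.8947
Stage 3 [77T→95T]: ω = 1426.8947×77/95 = 1156.5357 rpm, dir flips to −; running = −1156.5357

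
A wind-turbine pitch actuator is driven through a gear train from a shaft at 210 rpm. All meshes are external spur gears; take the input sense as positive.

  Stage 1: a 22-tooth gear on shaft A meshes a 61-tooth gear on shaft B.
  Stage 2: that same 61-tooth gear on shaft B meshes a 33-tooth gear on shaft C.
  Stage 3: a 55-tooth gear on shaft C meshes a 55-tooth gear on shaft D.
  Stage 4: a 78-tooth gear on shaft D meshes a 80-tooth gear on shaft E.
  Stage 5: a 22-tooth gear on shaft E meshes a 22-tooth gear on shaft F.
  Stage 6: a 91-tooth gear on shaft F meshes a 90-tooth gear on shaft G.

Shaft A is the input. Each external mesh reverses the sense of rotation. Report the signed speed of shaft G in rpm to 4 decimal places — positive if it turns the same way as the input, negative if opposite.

+138.0167 rpm (same as input, |ω| = 138.0167 rpm)

Stage 1 [22T→61T]: ω = 210.0000×22/61 = 75.7377 rpm, dir flips to −; running = −75.7377
Stage 2 [61T→33T]: ω = 75.7377×61/33 = 140.0000 rpm, dir flips to +; running = +140.0000
Stage 3 [55T→55T]: ω = 140.0000×55/55 = 140.0000 rpm, dir flips to −; running = −140.0000
Stage 4 [78T→80T]: ω = 140.0000×78/80 = 136.5000 rpm, dir flips to +; running = +136.5000
Stage 5 [22T→22T]: ω = 136.5000×22/22 = 136.5000 rpm, dir flips to −; running = −136.5000
Stage 6 [91T→90T]: ω = 136.5000×91/90 = 138.0167 rpm, dir flips to +; running = +138.0167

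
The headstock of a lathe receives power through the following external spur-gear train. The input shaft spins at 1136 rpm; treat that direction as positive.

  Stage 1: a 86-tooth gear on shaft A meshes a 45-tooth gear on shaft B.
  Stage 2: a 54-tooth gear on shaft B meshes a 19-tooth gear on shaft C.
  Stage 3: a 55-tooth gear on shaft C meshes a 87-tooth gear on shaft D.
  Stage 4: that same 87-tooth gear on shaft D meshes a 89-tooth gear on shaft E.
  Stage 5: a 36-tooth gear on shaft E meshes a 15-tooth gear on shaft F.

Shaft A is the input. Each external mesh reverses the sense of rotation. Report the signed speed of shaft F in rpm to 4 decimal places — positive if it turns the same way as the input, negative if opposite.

Stage 1 [86T→45T]: ω = 1136.0000×86/45 = 2171.0222 rpm, dir flips to −; running = −2171.0222
Stage 2 [54T→19T]: ω = 2171.0222×54/19 = 6170.2737 rpm, dir flips to +; running = +6170.2737
Stage 3 [55T→87T]: ω = 6170.2737×55/87 = 3900.7477 rpm, dir flips to −; running = −3900.7477
Stage 4 [87T→89T]: ω = 3900.7477×87/89 = 3813.0905 rpm, dir flips to +; running = +3813.0905
Stage 5 [36T→15T]: ω = 3813.0905×36/15 = 9151.4171 rpm, dir flips to −; running = −9151.4171

-9151.4171 rpm (opposite to input, |ω| = 9151.4171 rpm)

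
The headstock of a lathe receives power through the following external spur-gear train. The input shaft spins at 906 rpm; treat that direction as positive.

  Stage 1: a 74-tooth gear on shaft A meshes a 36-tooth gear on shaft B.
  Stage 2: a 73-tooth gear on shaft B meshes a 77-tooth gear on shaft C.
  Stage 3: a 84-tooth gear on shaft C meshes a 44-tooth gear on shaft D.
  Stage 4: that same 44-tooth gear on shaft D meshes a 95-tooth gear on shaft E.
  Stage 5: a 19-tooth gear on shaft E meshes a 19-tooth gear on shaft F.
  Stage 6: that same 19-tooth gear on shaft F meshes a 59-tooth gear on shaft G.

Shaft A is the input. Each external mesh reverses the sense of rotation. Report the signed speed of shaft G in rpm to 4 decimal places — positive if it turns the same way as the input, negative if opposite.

Stage 1 [74T→36T]: ω = 906.0000×74/36 = 1862.3333 rpm, dir flips to −; running = −1862.3333
Stage 2 [73T→77T]: ω = 1862.3333×73/77 = 1765.5887 rpm, dir flips to +; running = +1765.5887
Stage 3 [84T→44T]: ω = 1765.5887×84/44 = 3370.6694 rpm, dir flips to −; running = −3370.6694
Stage 4 [44T→95T]: ω = 3370.6694×44/95 = 1561.1522 rpm, dir flips to +; running = +1561.1522
Stage 5 [19T→19T]: ω = 1561.1522×19/19 = 1561.1522 rpm, dir flips to −; running = −1561.1522
Stage 6 [19T→59T]: ω = 1561.1522×19/59 = 502.7439 rpm, dir flips to +; running = +502.7439

+502.7439 rpm (same as input, |ω| = 502.7439 rpm)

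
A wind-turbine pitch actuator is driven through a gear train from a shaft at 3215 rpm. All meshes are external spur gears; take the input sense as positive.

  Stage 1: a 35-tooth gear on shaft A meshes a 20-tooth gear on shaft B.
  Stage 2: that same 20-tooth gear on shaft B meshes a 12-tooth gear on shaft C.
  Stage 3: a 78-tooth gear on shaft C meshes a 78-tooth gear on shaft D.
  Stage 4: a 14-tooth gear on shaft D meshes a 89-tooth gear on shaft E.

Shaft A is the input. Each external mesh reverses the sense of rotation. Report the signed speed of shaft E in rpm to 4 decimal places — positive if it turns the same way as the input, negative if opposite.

+1475.0468 rpm (same as input, |ω| = 1475.0468 rpm)

Stage 1 [35T→20T]: ω = 3215.0000×35/20 = 5626.2500 rpm, dir flips to −; running = −5626.2500
Stage 2 [20T→12T]: ω = 5626.2500×20/12 = 9377.0833 rpm, dir flips to +; running = +9377.0833
Stage 3 [78T→78T]: ω = 9377.0833×78/78 = 9377.0833 rpm, dir flips to −; running = −9377.0833
Stage 4 [14T→89T]: ω = 9377.0833×14/89 = 1475.0468 rpm, dir flips to +; running = +1475.0468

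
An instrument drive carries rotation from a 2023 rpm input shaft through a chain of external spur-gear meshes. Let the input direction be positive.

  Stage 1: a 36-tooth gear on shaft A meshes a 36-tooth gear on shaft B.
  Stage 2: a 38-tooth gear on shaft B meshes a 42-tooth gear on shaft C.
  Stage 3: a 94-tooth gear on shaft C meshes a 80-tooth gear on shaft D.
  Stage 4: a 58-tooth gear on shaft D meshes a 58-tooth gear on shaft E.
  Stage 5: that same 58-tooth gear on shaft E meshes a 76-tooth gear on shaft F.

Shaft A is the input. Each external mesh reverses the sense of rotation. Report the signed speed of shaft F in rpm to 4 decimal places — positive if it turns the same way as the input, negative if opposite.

-1641.2792 rpm (opposite to input, |ω| = 1641.2792 rpm)

Stage 1 [36T→36T]: ω = 2023.0000×36/36 = 2023.0000 rpm, dir flips to −; running = −2023.0000
Stage 2 [38T→42T]: ω = 2023.0000×38/42 = 1830.3333 rpm, dir flips to +; running = +1830.3333
Stage 3 [94T→80T]: ω = 1830.3333×94/80 = 2150.6417 rpm, dir flips to −; running = −2150.6417
Stage 4 [58T→58T]: ω = 2150.6417×58/58 = 2150.6417 rpm, dir flips to +; running = +2150.6417
Stage 5 [58T→76T]: ω = 2150.6417×58/76 = 1641.2792 rpm, dir flips to −; running = −1641.2792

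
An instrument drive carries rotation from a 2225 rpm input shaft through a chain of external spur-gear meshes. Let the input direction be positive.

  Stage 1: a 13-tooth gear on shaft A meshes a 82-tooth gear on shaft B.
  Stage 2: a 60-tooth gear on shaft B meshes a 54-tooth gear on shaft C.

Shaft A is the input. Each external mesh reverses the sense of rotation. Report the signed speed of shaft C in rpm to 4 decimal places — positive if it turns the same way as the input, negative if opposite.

+391.9377 rpm (same as input, |ω| = 391.9377 rpm)

Stage 1 [13T→82T]: ω = 2225.0000×13/82 = 352.7439 rpm, dir flips to −; running = −352.7439
Stage 2 [60T→54T]: ω = 352.7439×60/54 = 391.9377 rpm, dir flips to +; running = +391.9377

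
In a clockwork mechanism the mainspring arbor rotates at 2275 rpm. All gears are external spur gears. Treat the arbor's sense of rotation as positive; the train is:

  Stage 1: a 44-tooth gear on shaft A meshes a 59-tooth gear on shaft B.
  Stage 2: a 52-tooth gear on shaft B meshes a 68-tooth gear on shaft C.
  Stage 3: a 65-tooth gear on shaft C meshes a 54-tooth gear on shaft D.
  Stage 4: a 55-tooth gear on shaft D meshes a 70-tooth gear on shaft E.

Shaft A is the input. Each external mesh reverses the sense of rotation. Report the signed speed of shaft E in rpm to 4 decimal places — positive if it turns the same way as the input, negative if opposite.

Stage 1 [44T→59T]: ω = 2275.0000×44/59 = 1696.6102 rpm, dir flips to −; running = −1696.6102
Stage 2 [52T→68T]: ω = 1696.6102×52/68 = 1297.4078 rpm, dir flips to +; running = +1297.4078
Stage 3 [65T→54T]: ω = 1297.4078×65/54 = 1561.6945 rpm, dir flips to −; running = −1561.6945
Stage 4 [55T→70T]: ω = 1561.6945×55/70 = 1227.0457 rpm, dir flips to +; running = +1227.0457

+1227.0457 rpm (same as input, |ω| = 1227.0457 rpm)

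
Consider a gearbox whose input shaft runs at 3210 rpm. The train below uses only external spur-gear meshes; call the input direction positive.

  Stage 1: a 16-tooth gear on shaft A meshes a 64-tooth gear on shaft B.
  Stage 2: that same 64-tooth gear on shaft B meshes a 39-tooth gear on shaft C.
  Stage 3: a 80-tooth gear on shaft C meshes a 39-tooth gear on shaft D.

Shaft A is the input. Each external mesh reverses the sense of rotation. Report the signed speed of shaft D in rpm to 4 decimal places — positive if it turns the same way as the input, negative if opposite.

-2701.3807 rpm (opposite to input, |ω| = 2701.3807 rpm)

Stage 1 [16T→64T]: ω = 3210.0000×16/64 = 802.5000 rpm, dir flips to −; running = −802.5000
Stage 2 [64T→39T]: ω = 802.5000×64/39 = 1316.9231 rpm, dir flips to +; running = +1316.9231
Stage 3 [80T→39T]: ω = 1316.9231×80/39 = 2701.3807 rpm, dir flips to −; running = −2701.3807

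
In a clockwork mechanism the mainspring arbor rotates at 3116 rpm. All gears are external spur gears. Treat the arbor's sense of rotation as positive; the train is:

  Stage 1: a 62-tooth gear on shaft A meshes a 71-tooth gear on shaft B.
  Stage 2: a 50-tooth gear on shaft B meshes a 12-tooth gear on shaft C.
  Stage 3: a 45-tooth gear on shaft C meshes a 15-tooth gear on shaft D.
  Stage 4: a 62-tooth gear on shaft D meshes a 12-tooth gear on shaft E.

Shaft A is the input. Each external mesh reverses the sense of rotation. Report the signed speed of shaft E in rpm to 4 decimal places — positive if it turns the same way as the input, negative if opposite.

+175732.1596 rpm (same as input, |ω| = 175732.1596 rpm)

Stage 1 [62T→71T]: ω = 3116.0000×62/71 = 2721.0141 rpm, dir flips to −; running = −2721.0141
Stage 2 [50T→12T]: ω = 2721.0141×50/12 = 11337.5587 rpm, dir flips to +; running = +11337.5587
Stage 3 [45T→15T]: ω = 11337.5587×45/15 = 34012.6761 rpm, dir flips to −; running = −34012.6761
Stage 4 [62T→12T]: ω = 34012.6761×62/12 = 175732.1596 rpm, dir flips to +; running = +175732.1596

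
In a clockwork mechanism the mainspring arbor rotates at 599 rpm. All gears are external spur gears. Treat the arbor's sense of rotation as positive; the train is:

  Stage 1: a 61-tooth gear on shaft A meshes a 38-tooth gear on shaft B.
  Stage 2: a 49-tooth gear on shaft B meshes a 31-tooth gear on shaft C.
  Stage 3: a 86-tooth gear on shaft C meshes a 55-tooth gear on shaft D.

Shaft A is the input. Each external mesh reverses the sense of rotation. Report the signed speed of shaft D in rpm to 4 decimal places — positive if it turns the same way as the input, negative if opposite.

Stage 1 [61T→38T]: ω = 599.0000×61/38 = 961.5526 rpm, dir flips to −; running = −961.5526
Stage 2 [49T→31T]: ω = 961.5526×49/31 = 1519.8735 rpm, dir flips to +; running = +1519.8735
Stage 3 [86T→55T]: ω = 1519.8735×86/55 = 2376.5295 rpm, dir flips to −; running = −2376.5295

-2376.5295 rpm (opposite to input, |ω| = 2376.5295 rpm)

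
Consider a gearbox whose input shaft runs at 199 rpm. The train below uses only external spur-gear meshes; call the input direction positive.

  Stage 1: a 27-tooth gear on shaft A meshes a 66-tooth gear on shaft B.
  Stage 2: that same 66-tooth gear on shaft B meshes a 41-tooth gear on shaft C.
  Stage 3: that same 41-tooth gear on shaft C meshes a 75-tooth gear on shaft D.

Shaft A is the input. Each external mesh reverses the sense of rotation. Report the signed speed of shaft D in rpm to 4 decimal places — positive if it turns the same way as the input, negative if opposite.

Stage 1 [27T→66T]: ω = 199.0000×27/66 = 81.4091 rpm, dir flips to −; running = −81.4091
Stage 2 [66T→41T]: ω = 81.4091×66/41 = 131.0488 rpm, dir flips to +; running = +131.0488
Stage 3 [41T→75T]: ω = 131.0488×41/75 = 71.6400 rpm, dir flips to −; running = −71.6400

-71.6400 rpm (opposite to input, |ω| = 71.6400 rpm)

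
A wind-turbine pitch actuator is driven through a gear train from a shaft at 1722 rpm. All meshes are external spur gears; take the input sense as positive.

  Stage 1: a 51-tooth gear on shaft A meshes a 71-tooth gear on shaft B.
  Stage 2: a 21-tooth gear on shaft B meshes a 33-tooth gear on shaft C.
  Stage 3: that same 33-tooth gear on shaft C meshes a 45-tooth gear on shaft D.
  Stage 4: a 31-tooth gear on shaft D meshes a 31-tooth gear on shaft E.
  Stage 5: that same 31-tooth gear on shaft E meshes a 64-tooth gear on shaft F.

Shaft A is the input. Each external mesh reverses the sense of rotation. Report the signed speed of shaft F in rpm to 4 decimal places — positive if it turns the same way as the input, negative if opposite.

Stage 1 [51T→71T]: ω = 1722.0000×51/71 = 1236.9296 rpm, dir flips to −; running = −1236.9296
Stage 2 [21T→33T]: ω = 1236.9296×21/33 = 787.1370 rpm, dir flips to +; running = +787.1370
Stage 3 [33T→45T]: ω = 787.1370×33/45 = 577.2338 rpm, dir flips to −; running = −577.2338
Stage 4 [31T→31T]: ω = 577.2338×31/31 = 577.2338 rpm, dir flips to +; running = +577.2338
Stage 5 [31T→64T]: ω = 577.2338×31/64 = 279.5976 rpm, dir flips to −; running = −279.5976

-279.5976 rpm (opposite to input, |ω| = 279.5976 rpm)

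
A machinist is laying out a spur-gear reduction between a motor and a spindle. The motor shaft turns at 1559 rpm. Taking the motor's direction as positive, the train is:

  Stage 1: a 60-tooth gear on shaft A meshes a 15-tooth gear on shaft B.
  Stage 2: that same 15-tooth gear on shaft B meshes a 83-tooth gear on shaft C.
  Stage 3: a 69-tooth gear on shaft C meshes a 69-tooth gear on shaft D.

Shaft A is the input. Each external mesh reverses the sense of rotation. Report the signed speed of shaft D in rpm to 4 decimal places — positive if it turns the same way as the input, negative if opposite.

Stage 1 [60T→15T]: ω = 1559.0000×60/15 = 6236.0000 rpm, dir flips to −; running = −6236.0000
Stage 2 [15T→83T]: ω = 6236.0000×15/83 = 1126.9880 rpm, dir flips to +; running = +1126.9880
Stage 3 [69T→69T]: ω = 1126.9880×69/69 = 1126.9880 rpm, dir flips to −; running = −1126.9880

-1126.9880 rpm (opposite to input, |ω| = 1126.9880 rpm)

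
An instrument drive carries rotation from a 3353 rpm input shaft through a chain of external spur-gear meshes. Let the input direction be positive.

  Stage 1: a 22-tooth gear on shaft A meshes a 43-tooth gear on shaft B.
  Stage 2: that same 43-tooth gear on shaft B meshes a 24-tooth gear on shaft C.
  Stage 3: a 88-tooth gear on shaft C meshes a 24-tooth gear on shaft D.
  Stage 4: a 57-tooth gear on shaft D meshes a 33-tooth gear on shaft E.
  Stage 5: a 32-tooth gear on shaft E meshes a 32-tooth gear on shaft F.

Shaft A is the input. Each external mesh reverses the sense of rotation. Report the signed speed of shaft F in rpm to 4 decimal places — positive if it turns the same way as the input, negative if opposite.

-19466.0278 rpm (opposite to input, |ω| = 19466.0278 rpm)

Stage 1 [22T→43T]: ω = 3353.0000×22/43 = 1715.4884 rpm, dir flips to −; running = −1715.4884
Stage 2 [43T→24T]: ω = 1715.4884×43/24 = 3073.5833 rpm, dir flips to +; running = +3073.5833
Stage 3 [88T→24T]: ω = 3073.5833×88/24 = 11269.8056 rpm, dir flips to −; running = −11269.8056
Stage 4 [57T→33T]: ω = 11269.8056×57/33 = 19466.0278 rpm, dir flips to +; running = +19466.0278
Stage 5 [32T→32T]: ω = 19466.0278×32/32 = 19466.0278 rpm, dir flips to −; running = −19466.0278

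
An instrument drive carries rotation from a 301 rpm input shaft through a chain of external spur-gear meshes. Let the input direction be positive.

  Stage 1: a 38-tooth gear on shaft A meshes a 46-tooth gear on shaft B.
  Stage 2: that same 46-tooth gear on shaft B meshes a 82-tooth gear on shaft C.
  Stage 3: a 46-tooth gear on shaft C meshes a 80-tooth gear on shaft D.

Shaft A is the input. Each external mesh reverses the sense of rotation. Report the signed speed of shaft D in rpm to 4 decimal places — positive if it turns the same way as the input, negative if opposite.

-80.2055 rpm (opposite to input, |ω| = 80.2055 rpm)

Stage 1 [38T→46T]: ω = 301.0000×38/46 = 248.6522 rpm, dir flips to −; running = −248.6522
Stage 2 [46T→82T]: ω = 248.6522×46/82 = 139.4878 rpm, dir flips to +; running = +139.4878
Stage 3 [46T→80T]: ω = 139.4878×46/80 = 80.2055 rpm, dir flips to −; running = −80.2055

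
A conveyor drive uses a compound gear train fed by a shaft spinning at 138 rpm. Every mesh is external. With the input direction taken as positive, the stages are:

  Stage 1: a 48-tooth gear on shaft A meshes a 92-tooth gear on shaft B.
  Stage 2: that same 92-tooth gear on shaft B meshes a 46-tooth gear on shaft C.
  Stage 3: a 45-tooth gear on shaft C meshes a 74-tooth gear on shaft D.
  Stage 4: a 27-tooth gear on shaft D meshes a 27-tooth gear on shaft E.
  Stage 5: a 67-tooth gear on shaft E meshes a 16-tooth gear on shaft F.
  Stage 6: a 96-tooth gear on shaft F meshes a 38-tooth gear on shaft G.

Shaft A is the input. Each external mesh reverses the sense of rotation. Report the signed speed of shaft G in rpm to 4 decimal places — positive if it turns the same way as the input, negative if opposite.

Stage 1 [48T→92T]: ω = 138.0000×48/92 = 72.0000 rpm, dir flips to −; running = −72.0000
Stage 2 [92T→46T]: ω = 72.0000×92/46 = 144.0000 rpm, dir flips to +; running = +144.0000
Stage 3 [45T→74T]: ω = 144.0000×45/74 = 87.5676 rpm, dir flips to −; running = −87.5676
Stage 4 [27T→27T]: ω = 87.5676×27/27 = 87.5676 rpm, dir flips to +; running = +87.5676
Stage 5 [67T→16T]: ω = 87.5676×67/16 = 366.6892 rpm, dir flips to −; running = −366.6892
Stage 6 [96T→38T]: ω = 366.6892×96/38 = 926.3727 rpm, dir flips to +; running = +926.3727

+926.3727 rpm (same as input, |ω| = 926.3727 rpm)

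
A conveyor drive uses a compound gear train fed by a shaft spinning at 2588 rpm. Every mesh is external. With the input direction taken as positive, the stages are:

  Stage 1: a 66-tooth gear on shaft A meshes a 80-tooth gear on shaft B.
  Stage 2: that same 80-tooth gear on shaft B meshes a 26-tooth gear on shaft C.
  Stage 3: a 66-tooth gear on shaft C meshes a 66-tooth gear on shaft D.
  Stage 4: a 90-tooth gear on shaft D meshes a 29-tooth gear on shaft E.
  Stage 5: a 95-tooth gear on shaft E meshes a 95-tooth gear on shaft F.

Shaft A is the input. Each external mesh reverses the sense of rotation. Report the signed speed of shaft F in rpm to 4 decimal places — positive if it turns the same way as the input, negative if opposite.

Stage 1 [66T→80T]: ω = 2588.0000×66/80 = 2135.1000 rpm, dir flips to −; running = −2135.1000
Stage 2 [80T→26T]: ω = 2135.1000×80/26 = 6569.5385 rpm, dir flips to +; running = +6569.5385
Stage 3 [66T→66T]: ω = 6569.5385×66/66 = 6569.5385 rpm, dir flips to −; running = −6569.5385
Stage 4 [90T→29T]: ω = 6569.5385×90/29 = 20388.2228 rpm, dir flips to +; running = +20388.2228
Stage 5 [95T→95T]: ω = 20388.2228×95/95 = 20388.2228 rpm, dir flips to −; running = −20388.2228

-20388.2228 rpm (opposite to input, |ω| = 20388.2228 rpm)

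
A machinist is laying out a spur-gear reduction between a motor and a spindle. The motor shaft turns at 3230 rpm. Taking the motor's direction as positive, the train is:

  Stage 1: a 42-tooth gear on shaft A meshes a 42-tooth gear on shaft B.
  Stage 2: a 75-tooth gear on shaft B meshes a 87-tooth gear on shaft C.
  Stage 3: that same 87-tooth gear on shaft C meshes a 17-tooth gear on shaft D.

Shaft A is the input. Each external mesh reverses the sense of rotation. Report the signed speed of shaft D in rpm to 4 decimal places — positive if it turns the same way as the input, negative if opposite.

-14250.0000 rpm (opposite to input, |ω| = 14250.0000 rpm)

Stage 1 [42T→42T]: ω = 3230.0000×42/42 = 3230.0000 rpm, dir flips to −; running = −3230.0000
Stage 2 [75T→87T]: ω = 3230.0000×75/87 = 2784.4828 rpm, dir flips to +; running = +2784.4828
Stage 3 [87T→17T]: ω = 2784.4828×87/17 = 14250.0000 rpm, dir flips to −; running = −14250.0000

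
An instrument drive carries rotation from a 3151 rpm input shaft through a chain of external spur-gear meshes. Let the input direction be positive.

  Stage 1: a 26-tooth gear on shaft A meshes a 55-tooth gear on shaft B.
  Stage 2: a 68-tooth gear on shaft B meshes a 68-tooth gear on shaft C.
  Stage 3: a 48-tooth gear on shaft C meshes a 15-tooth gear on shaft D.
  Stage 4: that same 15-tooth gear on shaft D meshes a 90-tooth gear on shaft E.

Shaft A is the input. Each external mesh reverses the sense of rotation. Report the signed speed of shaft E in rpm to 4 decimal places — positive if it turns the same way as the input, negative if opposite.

+794.4339 rpm (same as input, |ω| = 794.4339 rpm)

Stage 1 [26T→55T]: ω = 3151.0000×26/55 = 1489.5636 rpm, dir flips to −; running = −1489.5636
Stage 2 [68T→68T]: ω = 1489.5636×68/68 = 1489.5636 rpm, dir flips to +; running = +1489.5636
Stage 3 [48T→15T]: ω = 1489.5636×48/15 = 4766.6036 rpm, dir flips to −; running = −4766.6036
Stage 4 [15T→90T]: ω = 4766.6036×15/90 = 794.4339 rpm, dir flips to +; running = +794.4339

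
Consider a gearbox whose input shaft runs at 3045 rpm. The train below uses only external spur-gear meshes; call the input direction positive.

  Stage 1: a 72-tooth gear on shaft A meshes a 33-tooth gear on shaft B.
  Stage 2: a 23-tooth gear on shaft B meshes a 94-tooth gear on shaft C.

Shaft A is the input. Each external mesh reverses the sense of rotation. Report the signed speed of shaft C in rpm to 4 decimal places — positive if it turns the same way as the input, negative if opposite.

Stage 1 [72T→33T]: ω = 3045.0000×72/33 = 6643.6364 rpm, dir flips to −; running = −6643.6364
Stage 2 [23T→94T]: ω = 6643.6364×23/94 = 1625.5706 rpm, dir flips to +; running = +1625.5706

+1625.5706 rpm (same as input, |ω| = 1625.5706 rpm)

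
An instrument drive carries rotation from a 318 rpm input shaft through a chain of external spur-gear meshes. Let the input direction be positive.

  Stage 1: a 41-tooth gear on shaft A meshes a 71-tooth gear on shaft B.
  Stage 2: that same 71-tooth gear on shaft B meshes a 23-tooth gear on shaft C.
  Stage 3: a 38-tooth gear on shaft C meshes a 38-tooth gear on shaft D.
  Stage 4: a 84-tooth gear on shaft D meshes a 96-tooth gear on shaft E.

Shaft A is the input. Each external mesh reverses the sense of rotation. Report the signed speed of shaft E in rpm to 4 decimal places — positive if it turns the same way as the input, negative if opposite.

Stage 1 [41T→71T]: ω = 318.0000×41/71 = 183.6338 rpm, dir flips to −; running = −183.6338
Stage 2 [71T→23T]: ω = 183.6338×71/23 = 566.8696 rpm, dir flips to +; running = +566.8696
Stage 3 [38T→38T]: ω = 566.8696×38/38 = 566.8696 rpm, dir flips to −; running = −566.8696
Stage 4 [84T→96T]: ω = 566.8696×84/96 = 496.0109 rpm, dir flips to +; running = +496.0109

+496.0109 rpm (same as input, |ω| = 496.0109 rpm)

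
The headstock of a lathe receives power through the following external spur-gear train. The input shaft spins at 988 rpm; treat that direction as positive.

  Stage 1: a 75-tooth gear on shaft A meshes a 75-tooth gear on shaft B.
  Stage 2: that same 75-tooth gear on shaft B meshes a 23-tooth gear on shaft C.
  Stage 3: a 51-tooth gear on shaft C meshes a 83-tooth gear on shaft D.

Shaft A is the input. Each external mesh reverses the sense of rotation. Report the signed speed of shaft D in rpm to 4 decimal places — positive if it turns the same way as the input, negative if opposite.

Stage 1 [75T→75T]: ω = 988.0000×75/75 = 988.0000 rpm, dir flips to −; running = −988.0000
Stage 2 [75T→23T]: ω = 988.0000×75/23 = 3221.7391 rpm, dir flips to +; running = +3221.7391
Stage 3 [51T→83T]: ω = 3221.7391×51/83 = 1979.6228 rpm, dir flips to −; running = −1979.6228

-1979.6228 rpm (opposite to input, |ω| = 1979.6228 rpm)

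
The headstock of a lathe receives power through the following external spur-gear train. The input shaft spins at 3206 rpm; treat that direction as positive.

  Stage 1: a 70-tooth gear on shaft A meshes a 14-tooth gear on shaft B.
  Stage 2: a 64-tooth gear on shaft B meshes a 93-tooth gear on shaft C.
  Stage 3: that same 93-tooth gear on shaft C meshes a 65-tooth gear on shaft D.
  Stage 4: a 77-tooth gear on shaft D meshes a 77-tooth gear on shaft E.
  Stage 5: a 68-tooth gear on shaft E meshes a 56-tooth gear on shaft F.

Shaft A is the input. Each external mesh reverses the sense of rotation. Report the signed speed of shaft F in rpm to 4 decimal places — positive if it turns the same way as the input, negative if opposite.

-19165.5385 rpm (opposite to input, |ω| = 19165.5385 rpm)

Stage 1 [70T→14T]: ω = 3206.0000×70/14 = 16030.0000 rpm, dir flips to −; running = −16030.0000
Stage 2 [64T→93T]: ω = 16030.0000×64/93 = 11031.3978 rpm, dir flips to +; running = +11031.3978
Stage 3 [93T→65T]: ω = 11031.3978×93/65 = 15783.3846 rpm, dir flips to −; running = −15783.3846
Stage 4 [77T→77T]: ω = 15783.3846×77/77 = 15783.3846 rpm, dir flips to +; running = +15783.3846
Stage 5 [68T→56T]: ω = 15783.3846×68/56 = 19165.5385 rpm, dir flips to −; running = −19165.5385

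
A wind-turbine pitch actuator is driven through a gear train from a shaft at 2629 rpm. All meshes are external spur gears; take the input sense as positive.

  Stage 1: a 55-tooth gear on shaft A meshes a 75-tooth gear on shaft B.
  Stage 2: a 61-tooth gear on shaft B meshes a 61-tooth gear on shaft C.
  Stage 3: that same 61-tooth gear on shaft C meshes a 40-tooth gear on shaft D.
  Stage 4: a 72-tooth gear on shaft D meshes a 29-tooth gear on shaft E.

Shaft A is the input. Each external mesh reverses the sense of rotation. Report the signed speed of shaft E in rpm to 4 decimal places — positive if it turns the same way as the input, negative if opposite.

+7299.5545 rpm (same as input, |ω| = 7299.5545 rpm)

Stage 1 [55T→75T]: ω = 2629.0000×55/75 = 1927.9333 rpm, dir flips to −; running = −1927.9333
Stage 2 [61T→61T]: ω = 1927.9333×61/61 = 1927.9333 rpm, dir flips to +; running = +1927.9333
Stage 3 [61T→40T]: ω = 1927.9333×61/40 = 2940.0983 rpm, dir flips to −; running = −2940.0983
Stage 4 [72T→29T]: ω = 2940.0983×72/29 = 7299.5545 rpm, dir flips to +; running = +7299.5545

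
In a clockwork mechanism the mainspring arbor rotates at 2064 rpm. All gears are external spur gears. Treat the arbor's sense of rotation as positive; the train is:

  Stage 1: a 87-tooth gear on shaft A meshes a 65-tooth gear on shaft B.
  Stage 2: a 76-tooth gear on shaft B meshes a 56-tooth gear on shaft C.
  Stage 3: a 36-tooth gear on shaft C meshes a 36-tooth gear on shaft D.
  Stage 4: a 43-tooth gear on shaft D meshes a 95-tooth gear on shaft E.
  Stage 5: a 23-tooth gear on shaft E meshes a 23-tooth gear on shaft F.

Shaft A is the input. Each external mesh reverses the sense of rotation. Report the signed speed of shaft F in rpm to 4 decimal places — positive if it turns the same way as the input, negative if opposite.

Stage 1 [87T→65T]: ω = 2064.0000×87/65 = 2762.5846 rpm, dir flips to −; running = −2762.5846
Stage 2 [76T→56T]: ω = 2762.5846×76/56 = 3749.2220 rpm, dir flips to +; running = +3749.2220
Stage 3 [36T→36T]: ω = 3749.2220×36/36 = 3749.2220 rpm, dir flips to −; running = −3749.2220
Stage 4 [43T→95T]: ω = 3749.2220×43/95 = 1697.0163 rpm, dir flips to +; running = +1697.0163
Stage 5 [23T→23T]: ω = 1697.0163×23/23 = 1697.0163 rpm, dir flips to −; running = −1697.0163

-1697.0163 rpm (opposite to input, |ω| = 1697.0163 rpm)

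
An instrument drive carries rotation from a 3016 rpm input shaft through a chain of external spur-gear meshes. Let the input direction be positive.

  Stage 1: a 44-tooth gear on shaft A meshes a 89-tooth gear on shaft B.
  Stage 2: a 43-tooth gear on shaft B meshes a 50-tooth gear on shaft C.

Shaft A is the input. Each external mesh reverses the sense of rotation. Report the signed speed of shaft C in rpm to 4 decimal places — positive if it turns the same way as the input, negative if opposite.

+1282.3083 rpm (same as input, |ω| = 1282.3083 rpm)

Stage 1 [44T→89T]: ω = 3016.0000×44/89 = 1491.0562 rpm, dir flips to −; running = −1491.0562
Stage 2 [43T→50T]: ω = 1491.0562×43/50 = 1282.3083 rpm, dir flips to +; running = +1282.3083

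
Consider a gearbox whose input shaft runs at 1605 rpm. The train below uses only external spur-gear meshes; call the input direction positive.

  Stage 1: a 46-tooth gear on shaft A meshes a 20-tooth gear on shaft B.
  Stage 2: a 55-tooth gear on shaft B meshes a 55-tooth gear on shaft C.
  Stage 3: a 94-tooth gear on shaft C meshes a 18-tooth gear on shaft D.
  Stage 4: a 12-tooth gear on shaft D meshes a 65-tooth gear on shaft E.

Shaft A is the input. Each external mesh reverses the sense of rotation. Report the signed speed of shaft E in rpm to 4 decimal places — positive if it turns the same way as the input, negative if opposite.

Stage 1 [46T→20T]: ω = 1605.0000×46/20 = 3691.5000 rpm, dir flips to −; running = −3691.5000
Stage 2 [55T→55T]: ω = 3691.5000×55/55 = 3691.5000 rpm, dir flips to +; running = +3691.5000
Stage 3 [94T→18T]: ω = 3691.5000×94/18 = 19277.8333 rpm, dir flips to −; running = −19277.8333
Stage 4 [12T→65T]: ω = 19277.8333×12/65 = 3558.9846 rpm, dir flips to +; running = +3558.9846

+3558.9846 rpm (same as input, |ω| = 3558.9846 rpm)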